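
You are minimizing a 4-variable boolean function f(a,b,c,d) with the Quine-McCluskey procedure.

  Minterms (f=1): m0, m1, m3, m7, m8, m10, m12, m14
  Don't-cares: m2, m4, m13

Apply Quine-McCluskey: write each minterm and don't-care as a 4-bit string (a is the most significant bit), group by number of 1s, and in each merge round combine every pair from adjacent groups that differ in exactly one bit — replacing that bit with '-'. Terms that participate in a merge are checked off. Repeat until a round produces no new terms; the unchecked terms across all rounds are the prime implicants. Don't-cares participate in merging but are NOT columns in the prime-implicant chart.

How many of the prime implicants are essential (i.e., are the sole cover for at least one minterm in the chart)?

size-2^0 implicants → 0000(✓)  0001(✓)  0010(✓)  0011(✓)  0100(✓)  0111(✓)  1000(✓)  1010(✓)  1100(✓)  1101(✓)  1110(✓)
size-2^1 implicants → -000(✓)  -010(✓)  -100(✓)  0-00(✓)  0-11  00-0(✓)  00-1(✓)  000-(✓)  001-(✓)  1-00(✓)  1-10(✓)  10-0(✓)  11-0(✓)  110-
size-2^2 implicants → --00  -0-0  00--  1--0
Unchecked terms (primes): --00, -0-0, 0-11, 00--, 1--0, 110-
Minterm coverage:
  m0 ⊆ --00,-0-0,00--
  m1 ⊆ 00-- [E]
  m3 ⊆ 0-11,00--
  m7 ⊆ 0-11 [E]
  m8 ⊆ --00,-0-0,1--0
  m10 ⊆ -0-0,1--0
  m12 ⊆ --00,1--0,110-
  m14 ⊆ 1--0 [E]
E = {0-11, 00--, 1--0}

3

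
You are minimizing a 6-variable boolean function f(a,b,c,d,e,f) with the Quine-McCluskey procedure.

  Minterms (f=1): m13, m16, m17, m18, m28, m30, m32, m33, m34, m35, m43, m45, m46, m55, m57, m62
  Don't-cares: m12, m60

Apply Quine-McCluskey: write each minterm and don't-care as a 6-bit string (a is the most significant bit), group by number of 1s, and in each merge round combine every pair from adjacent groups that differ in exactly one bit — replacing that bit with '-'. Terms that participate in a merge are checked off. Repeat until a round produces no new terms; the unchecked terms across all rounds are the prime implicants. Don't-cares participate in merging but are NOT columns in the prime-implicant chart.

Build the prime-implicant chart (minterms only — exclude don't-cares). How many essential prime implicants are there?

9

Round 0: 001100✓ 001101✓ 010000✓ 010001✓ 010010✓ 011100✓ 011110✓ 100000✓ 100001✓ 100010✓ 100011✓ 101011✓ 101101✓ 101110✓ 110111 111001 111100✓ 111110✓
Round 1: -01101 -11100✓ -11110✓ 0-1100 00110- 0100-0 01000- 0111-0✓ 1-1110 10-011 1000-0✓ 1000-1✓ 10000-✓ 10001-✓ 1111-0✓
Round 2: -111-0 1000--
PIs = {-01101, -111-0, 0-1100, 00110-, 0100-0, 01000-, 1-1110, 10-011, 1000--, 110111, 111001}
Coverage chart:
  m13: -01101,00110-
  m16: 0100-0,01000-
  m17: 01000- ←essential
  m18: 0100-0 ←essential
  m28: -111-0,0-1100
  m30: -111-0 ←essential
  m32: 1000-- ←essential
  m33: 1000-- ←essential
  m34: 1000-- ←essential
  m35: 10-011,1000--
  m43: 10-011 ←essential
  m45: -01101 ←essential
  m46: 1-1110 ←essential
  m55: 110111 ←essential
  m57: 111001 ←essential
  m62: -111-0,1-1110
Essential: -01101, -111-0, 0100-0, 01000-, 1-1110, 10-011, 1000--, 110111, 111001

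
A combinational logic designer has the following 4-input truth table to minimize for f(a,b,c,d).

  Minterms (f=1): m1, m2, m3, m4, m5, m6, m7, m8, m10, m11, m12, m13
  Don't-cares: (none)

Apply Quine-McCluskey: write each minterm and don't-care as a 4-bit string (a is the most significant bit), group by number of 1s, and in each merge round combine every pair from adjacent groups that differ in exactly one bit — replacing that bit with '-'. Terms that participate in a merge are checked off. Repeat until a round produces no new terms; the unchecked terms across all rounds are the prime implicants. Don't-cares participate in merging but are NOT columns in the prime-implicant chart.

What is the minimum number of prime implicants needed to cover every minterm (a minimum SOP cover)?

[col 0] 0001*, 0010*, 0011*, 0100*, 0101*, 0110*, 0111*, 1000*, 1010*, 1011*, 1100*, 1101*
[col 1] -010*, -011*, -100*, -101*, 0-01*, 0-10*, 0-11*, 00-1*, 001-*, 01-0*, 01-1*, 010-*, 011-*, 1-00, 10-0, 101-*, 110-*
[col 2] -01-, -10-, 0--1, 0-1-, 01--
Prime implicants: -01-, -10-, 0--1, 0-1-, 01--, 1-00, 10-0
PI chart (minterm → PIs covering it):
  1 | 0--1  (sole → essential)
  2 | -01-,0-1-
  3 | -01-,0--1,0-1-
  4 | -10-,01--
  5 | -10-,0--1,01--
  6 | 0-1-,01--
  7 | 0--1,0-1-,01--
  8 | 1-00,10-0
  10 | -01-,10-0
  11 | -01-  (sole → essential)
  12 | -10-,1-00
  13 | -10-  (sole → essential)
Essential prime implicants: -01-, -10-, 0--1
Petrick residual → 0-1-, 1-00
Minimum SOP uses 5 PIs: b'c + bc' + a'd + a'c + ac'd'

5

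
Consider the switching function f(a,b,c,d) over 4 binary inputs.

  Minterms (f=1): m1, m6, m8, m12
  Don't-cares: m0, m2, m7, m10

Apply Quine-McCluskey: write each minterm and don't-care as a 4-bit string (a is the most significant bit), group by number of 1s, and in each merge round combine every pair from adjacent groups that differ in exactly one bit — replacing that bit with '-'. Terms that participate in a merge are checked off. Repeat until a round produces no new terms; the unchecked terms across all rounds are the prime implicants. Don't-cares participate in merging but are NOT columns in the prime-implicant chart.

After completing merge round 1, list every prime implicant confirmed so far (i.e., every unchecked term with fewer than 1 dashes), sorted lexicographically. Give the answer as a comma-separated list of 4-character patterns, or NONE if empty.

Round 0: 0000✓ 0001✓ 0010✓ 0110✓ 0111✓ 1000✓ 1010✓ 1100✓
Round 1: -000✓ -010✓ 0-10 00-0✓ 000- 011- 1-00 10-0✓
Round 2: -0-0
PIs = {-0-0, 0-10, 000-, 011-, 1-00}

NONE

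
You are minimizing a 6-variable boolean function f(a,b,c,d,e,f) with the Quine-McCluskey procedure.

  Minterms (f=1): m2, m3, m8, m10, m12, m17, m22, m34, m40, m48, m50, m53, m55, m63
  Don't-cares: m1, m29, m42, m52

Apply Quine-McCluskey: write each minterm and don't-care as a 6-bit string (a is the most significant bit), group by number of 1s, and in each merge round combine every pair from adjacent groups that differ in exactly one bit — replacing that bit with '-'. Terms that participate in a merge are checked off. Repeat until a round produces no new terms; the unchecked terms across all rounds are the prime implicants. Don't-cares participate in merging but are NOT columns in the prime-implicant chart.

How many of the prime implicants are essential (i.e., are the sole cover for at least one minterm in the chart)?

size-2^0 implicants → 000001(✓)  000010(✓)  000011(✓)  001000(✓)  001010(✓)  001100(✓)  010001(✓)  010110  011101  100010(✓)  101000(✓)  101010(✓)  110000(✓)  110010(✓)  110100(✓)  110101(✓)  110111(✓)  111111(✓)
size-2^1 implicants → -00010(✓)  -01000(✓)  -01010(✓)  0-0001  00-010(✓)  0000-1  00001-  001-00  0010-0(✓)  1-0010  10-010(✓)  1010-0(✓)  11-111  110-00  1100-0  1101-1  11010-
size-2^2 implicants → -0-010  -010-0
Unchecked terms (primes): -0-010, -010-0, 0-0001, 0000-1, 00001-, 001-00, 010110, 011101, 1-0010, 11-111, 110-00, 1100-0, 1101-1, 11010-
Minterm coverage:
  m2 ⊆ -0-010,00001-
  m3 ⊆ 0000-1,00001-
  m8 ⊆ -010-0,001-00
  m10 ⊆ -0-010,-010-0
  m12 ⊆ 001-00 [E]
  m17 ⊆ 0-0001 [E]
  m22 ⊆ 010110 [E]
  m34 ⊆ -0-010,1-0010
  m40 ⊆ -010-0 [E]
  m48 ⊆ 110-00,1100-0
  m50 ⊆ 1-0010,1100-0
  m53 ⊆ 1101-1,11010-
  m55 ⊆ 11-111,1101-1
  m63 ⊆ 11-111 [E]
E = {-010-0, 0-0001, 001-00, 010110, 11-111}

5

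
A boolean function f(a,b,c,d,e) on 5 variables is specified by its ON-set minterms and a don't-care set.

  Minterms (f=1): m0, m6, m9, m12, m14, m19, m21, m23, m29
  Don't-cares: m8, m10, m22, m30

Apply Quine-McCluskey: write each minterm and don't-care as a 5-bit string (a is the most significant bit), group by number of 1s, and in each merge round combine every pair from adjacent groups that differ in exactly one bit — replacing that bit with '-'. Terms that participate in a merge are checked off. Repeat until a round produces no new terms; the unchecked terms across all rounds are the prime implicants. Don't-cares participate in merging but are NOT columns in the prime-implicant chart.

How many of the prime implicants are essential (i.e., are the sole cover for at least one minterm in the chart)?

size-2^0 implicants → 00000(✓)  00110(✓)  01000(✓)  01001(✓)  01010(✓)  01100(✓)  01110(✓)  10011(✓)  10101(✓)  10110(✓)  10111(✓)  11101(✓)  11110(✓)
size-2^1 implicants → -0110(✓)  -1110(✓)  0-000  0-110(✓)  01-00(✓)  01-10(✓)  010-0(✓)  0100-  011-0(✓)  1-101  1-110(✓)  10-11  101-1  1011-
size-2^2 implicants → --110  01--0
Unchecked terms (primes): --110, 0-000, 01--0, 0100-, 1-101, 10-11, 101-1, 1011-
Minterm coverage:
  m0 ⊆ 0-000 [E]
  m6 ⊆ --110 [E]
  m9 ⊆ 0100- [E]
  m12 ⊆ 01--0 [E]
  m14 ⊆ --110,01--0
  m19 ⊆ 10-11 [E]
  m21 ⊆ 1-101,101-1
  m23 ⊆ 10-11,101-1,1011-
  m29 ⊆ 1-101 [E]
E = {--110, 0-000, 01--0, 0100-, 1-101, 10-11}

6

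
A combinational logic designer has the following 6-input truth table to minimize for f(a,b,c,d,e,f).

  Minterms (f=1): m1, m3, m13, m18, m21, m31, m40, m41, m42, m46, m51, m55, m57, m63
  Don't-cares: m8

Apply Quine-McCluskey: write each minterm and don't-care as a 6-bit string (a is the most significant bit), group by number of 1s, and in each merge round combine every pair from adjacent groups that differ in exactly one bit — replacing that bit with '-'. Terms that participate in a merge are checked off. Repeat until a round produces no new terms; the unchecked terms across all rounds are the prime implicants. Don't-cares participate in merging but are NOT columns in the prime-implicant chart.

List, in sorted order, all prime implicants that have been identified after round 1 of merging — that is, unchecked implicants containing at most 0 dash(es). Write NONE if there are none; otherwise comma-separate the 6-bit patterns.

001101, 010010, 010101

Round 0: 000001✓ 000011✓ 001000✓ 001101 010010 010101 011111✓ 101000✓ 101001✓ 101010✓ 101110✓ 110011✓ 110111✓ 111001✓ 111111✓
Round 1: -01000 -11111 0000-1 1-1001 101-10 1010-0 10100- 11-111 110-11
PIs = {-01000, -11111, 0000-1, 001101, 010010, 010101, 1-1001, 101-10, 1010-0, 10100-, 11-111, 110-11}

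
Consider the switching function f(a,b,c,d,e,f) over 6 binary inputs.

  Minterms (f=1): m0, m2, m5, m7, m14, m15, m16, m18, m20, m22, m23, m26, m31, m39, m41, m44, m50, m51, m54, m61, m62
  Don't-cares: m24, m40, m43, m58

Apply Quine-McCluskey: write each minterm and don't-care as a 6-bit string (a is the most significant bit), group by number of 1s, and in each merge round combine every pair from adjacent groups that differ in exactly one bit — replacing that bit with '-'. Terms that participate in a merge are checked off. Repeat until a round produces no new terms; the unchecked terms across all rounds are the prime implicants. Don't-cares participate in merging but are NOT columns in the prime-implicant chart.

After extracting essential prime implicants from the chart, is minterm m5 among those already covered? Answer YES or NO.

[col 0] 000000*, 000010*, 000101*, 000111*, 001110*, 001111*, 010000*, 010010*, 010100*, 010110*, 010111*, 011000*, 011010*, 011111*, 100111*, 101000*, 101001*, 101011*, 101100*, 110010*, 110011*, 110110*, 111010*, 111101, 111110*
[col 1] -00111, -10010*, -10110*, -11010*, 0-0000*, 0-0010*, 0-0111*, 0-1111*, 00-111*, 0000-0*, 0001-1, 00111-, 01-000*, 01-010*, 01-111*, 010-00*, 010-10*, 0100-0*, 0101-0*, 01011-, 0110-0*, 101-00, 1010-1, 10100-, 11-010*, 11-110*, 110-10*, 11001-, 111-10*
[col 2] -1-010, -10-10, 0--111, 0-00-0, 01-0-0, 010--0, 11--10
Prime implicants: -00111, -1-010, -10-10, 0--111, 0-00-0, 0001-1, 00111-, 01-0-0, 010--0, 01011-, 101-00, 1010-1, 10100-, 11--10, 11001-, 111101
PI chart (minterm → PIs covering it):
  0 | 0-00-0  (sole → essential)
  2 | 0-00-0  (sole → essential)
  5 | 0001-1  (sole → essential)
  7 | -00111,0--111,0001-1
  14 | 00111-  (sole → essential)
  15 | 0--111,00111-
  16 | 0-00-0,01-0-0,010--0
  18 | -1-010,-10-10,0-00-0,01-0-0,010--0
  20 | 010--0  (sole → essential)
  22 | -10-10,010--0,01011-
  23 | 0--111,01011-
  26 | -1-010,01-0-0
  31 | 0--111  (sole → essential)
  39 | -00111  (sole → essential)
  41 | 1010-1,10100-
  44 | 101-00  (sole → essential)
  50 | -1-010,-10-10,11--10,11001-
  51 | 11001-  (sole → essential)
  54 | -10-10,11--10
  61 | 111101  (sole → essential)
  62 | 11--10  (sole → essential)
Essential prime implicants: -00111, 0--111, 0-00-0, 0001-1, 00111-, 010--0, 101-00, 11--10, 11001-, 111101

YES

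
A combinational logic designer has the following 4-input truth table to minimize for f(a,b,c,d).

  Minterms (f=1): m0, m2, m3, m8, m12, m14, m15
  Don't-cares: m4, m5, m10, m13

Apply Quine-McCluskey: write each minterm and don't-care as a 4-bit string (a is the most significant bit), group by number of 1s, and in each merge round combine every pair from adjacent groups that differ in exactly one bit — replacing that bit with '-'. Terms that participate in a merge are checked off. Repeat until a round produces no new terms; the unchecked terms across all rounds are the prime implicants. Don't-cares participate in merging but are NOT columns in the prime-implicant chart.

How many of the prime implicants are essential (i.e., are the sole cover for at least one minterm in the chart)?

2

[col 0] 0000*, 0010*, 0011*, 0100*, 0101*, 1000*, 1010*, 1100*, 1101*, 1110*, 1111*
[col 1] -000*, -010*, -100*, -101*, 0-00*, 00-0*, 001-, 010-*, 1-00*, 1-10*, 10-0*, 11-0*, 11-1*, 110-*, 111-*
[col 2] --00, -0-0, -10-, 1--0, 11--
Prime implicants: --00, -0-0, -10-, 001-, 1--0, 11--
PI chart (minterm → PIs covering it):
  0 | --00,-0-0
  2 | -0-0,001-
  3 | 001-  (sole → essential)
  8 | --00,-0-0,1--0
  12 | --00,-10-,1--0,11--
  14 | 1--0,11--
  15 | 11--  (sole → essential)
Essential prime implicants: 001-, 11--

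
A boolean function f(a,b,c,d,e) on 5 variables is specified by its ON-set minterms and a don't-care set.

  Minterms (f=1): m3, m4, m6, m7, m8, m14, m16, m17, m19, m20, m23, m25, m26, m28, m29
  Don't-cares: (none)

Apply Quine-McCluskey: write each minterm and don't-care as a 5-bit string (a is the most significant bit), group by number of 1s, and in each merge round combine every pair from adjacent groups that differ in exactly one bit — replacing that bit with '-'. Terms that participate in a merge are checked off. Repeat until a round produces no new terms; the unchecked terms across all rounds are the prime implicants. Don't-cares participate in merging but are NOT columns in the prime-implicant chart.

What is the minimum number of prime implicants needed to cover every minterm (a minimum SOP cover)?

8

[col 0] 00011*, 00100*, 00110*, 00111*, 01000, 01110*, 10000*, 10001*, 10011*, 10100*, 10111*, 11001*, 11010, 11100*, 11101*
[col 1] -0011*, -0100, -0111*, 0-110, 00-11*, 001-0, 0011-, 1-001, 1-100, 10-00, 10-11*, 100-1, 1000-, 11-01, 1110-
[col 2] -0-11
Prime implicants: -0-11, -0100, 0-110, 001-0, 0011-, 01000, 1-001, 1-100, 10-00, 100-1, 1000-, 11-01, 11010, 1110-
PI chart (minterm → PIs covering it):
  3 | -0-11  (sole → essential)
  4 | -0100,001-0
  6 | 0-110,001-0,0011-
  7 | -0-11,0011-
  8 | 01000  (sole → essential)
  14 | 0-110  (sole → essential)
  16 | 10-00,1000-
  17 | 1-001,100-1,1000-
  19 | -0-11,100-1
  20 | -0100,1-100,10-00
  23 | -0-11  (sole → essential)
  25 | 1-001,11-01
  26 | 11010  (sole → essential)
  28 | 1-100,1110-
  29 | 11-01,1110-
Essential prime implicants: -0-11, 0-110, 01000, 11010
Petrick residual → -0100, 1-001, 10-00, 1110-
Minimum SOP uses 8 PIs: b'de + b'cd'e' + a'cde' + a'bc'd'e' + ac'd'e + ab'd'e' + abc'de' + abcd'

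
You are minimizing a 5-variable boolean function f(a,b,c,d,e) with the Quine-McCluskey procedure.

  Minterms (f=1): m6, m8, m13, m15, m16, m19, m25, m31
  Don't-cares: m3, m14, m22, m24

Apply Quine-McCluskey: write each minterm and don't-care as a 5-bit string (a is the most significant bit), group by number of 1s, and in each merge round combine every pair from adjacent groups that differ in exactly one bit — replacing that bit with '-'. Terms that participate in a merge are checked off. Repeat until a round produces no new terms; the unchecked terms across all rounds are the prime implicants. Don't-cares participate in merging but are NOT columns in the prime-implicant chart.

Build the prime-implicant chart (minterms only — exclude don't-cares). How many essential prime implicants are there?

6

[col 0] 00011*, 00110*, 01000*, 01101*, 01110*, 01111*, 10000*, 10011*, 10110*, 11000*, 11001*, 11111*
[col 1] -0011, -0110, -1000, -1111, 0-110, 011-1, 0111-, 1-000, 1100-
Prime implicants: -0011, -0110, -1000, -1111, 0-110, 011-1, 0111-, 1-000, 1100-
PI chart (minterm → PIs covering it):
  6 | -0110,0-110
  8 | -1000  (sole → essential)
  13 | 011-1  (sole → essential)
  15 | -1111,011-1,0111-
  16 | 1-000  (sole → essential)
  19 | -0011  (sole → essential)
  25 | 1100-  (sole → essential)
  31 | -1111  (sole → essential)
Essential prime implicants: -0011, -1000, -1111, 011-1, 1-000, 1100-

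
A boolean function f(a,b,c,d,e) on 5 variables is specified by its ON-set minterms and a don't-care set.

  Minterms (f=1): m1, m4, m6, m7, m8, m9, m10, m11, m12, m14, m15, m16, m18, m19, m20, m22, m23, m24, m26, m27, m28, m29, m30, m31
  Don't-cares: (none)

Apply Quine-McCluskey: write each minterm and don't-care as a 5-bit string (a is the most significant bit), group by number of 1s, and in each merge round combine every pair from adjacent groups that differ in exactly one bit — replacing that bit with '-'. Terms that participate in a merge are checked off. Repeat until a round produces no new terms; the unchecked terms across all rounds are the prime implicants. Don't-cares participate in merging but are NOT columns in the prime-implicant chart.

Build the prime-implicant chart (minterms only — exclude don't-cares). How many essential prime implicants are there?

size-2^0 implicants → 00001(✓)  00100(✓)  00110(✓)  00111(✓)  01000(✓)  01001(✓)  01010(✓)  01011(✓)  01100(✓)  01110(✓)  01111(✓)  10000(✓)  10010(✓)  10011(✓)  10100(✓)  10110(✓)  10111(✓)  11000(✓)  11010(✓)  11011(✓)  11100(✓)  11101(✓)  11110(✓)  11111(✓)
size-2^1 implicants → -0100(✓)  -0110(✓)  -0111(✓)  -1000(✓)  -1010(✓)  -1011(✓)  -1100(✓)  -1110(✓)  -1111(✓)  0-001  0-100(✓)  0-110(✓)  0-111(✓)  001-0(✓)  0011-(✓)  01-00(✓)  01-10(✓)  01-11(✓)  010-0(✓)  010-1(✓)  0100-(✓)  0101-(✓)  011-0(✓)  0111-(✓)  1-000(✓)  1-010(✓)  1-011(✓)  1-100(✓)  1-110(✓)  1-111(✓)  10-00(✓)  10-10(✓)  10-11(✓)  100-0(✓)  1001-(✓)  101-0(✓)  1011-(✓)  11-00(✓)  11-10(✓)  11-11(✓)  110-0(✓)  1101-(✓)  111-0(✓)  111-1(✓)  1110-(✓)  1111-(✓)
size-2^2 implicants → --100(✓)  --110(✓)  --111(✓)  -01-0(✓)  -011-(✓)  -1-00(✓)  -1-10(✓)  -1-11(✓)  -10-0(✓)  -101-(✓)  -11-0(✓)  -111-(✓)  0-1-0(✓)  0-11-(✓)  01--0(✓)  01-1-(✓)  010--  1--00(✓)  1--10(✓)  1--11(✓)  1-0-0(✓)  1-01-(✓)  1-1-0(✓)  1-11-(✓)  10--0(✓)  10-1-(✓)  11--0(✓)  11-1-(✓)  111--
size-2^3 implicants → --1-0  --11-  -1--0  -1-1-  1---0  1--1-
Unchecked terms (primes): --1-0, --11-, -1--0, -1-1-, 0-001, 010--, 1---0, 1--1-, 111--
Minterm coverage:
  m1 ⊆ 0-001 [E]
  m4 ⊆ --1-0 [E]
  m6 ⊆ --1-0,--11-
  m7 ⊆ --11- [E]
  m8 ⊆ -1--0,010--
  m9 ⊆ 0-001,010--
  m10 ⊆ -1--0,-1-1-,010--
  m11 ⊆ -1-1-,010--
  m12 ⊆ --1-0,-1--0
  m14 ⊆ --1-0,--11-,-1--0,-1-1-
  m15 ⊆ --11-,-1-1-
  m16 ⊆ 1---0 [E]
  m18 ⊆ 1---0,1--1-
  m19 ⊆ 1--1- [E]
  m20 ⊆ --1-0,1---0
  m22 ⊆ --1-0,--11-,1---0,1--1-
  m23 ⊆ --11-,1--1-
  m24 ⊆ -1--0,1---0
  m26 ⊆ -1--0,-1-1-,1---0,1--1-
  m27 ⊆ -1-1-,1--1-
  m28 ⊆ --1-0,-1--0,1---0,111--
  m29 ⊆ 111-- [E]
  m30 ⊆ --1-0,--11-,-1--0,-1-1-,1---0,1--1-,111--
  m31 ⊆ --11-,-1-1-,1--1-,111--
E = {--1-0, --11-, 0-001, 1---0, 1--1-, 111--}

6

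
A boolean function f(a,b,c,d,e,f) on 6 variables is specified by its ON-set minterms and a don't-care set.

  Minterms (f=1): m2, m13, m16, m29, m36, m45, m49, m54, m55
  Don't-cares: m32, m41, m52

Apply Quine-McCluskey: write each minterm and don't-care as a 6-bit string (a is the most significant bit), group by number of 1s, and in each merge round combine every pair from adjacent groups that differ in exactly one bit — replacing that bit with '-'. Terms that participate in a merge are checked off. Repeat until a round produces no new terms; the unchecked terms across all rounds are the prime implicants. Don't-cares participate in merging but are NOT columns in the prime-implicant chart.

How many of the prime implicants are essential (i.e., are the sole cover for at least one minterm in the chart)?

5

[col 0] 000010, 001101*, 010000, 011101*, 100000*, 100100*, 101001*, 101101*, 110001, 110100*, 110110*, 110111*
[col 1] -01101, 0-1101, 1-0100, 100-00, 101-01, 1101-0, 11011-
Prime implicants: -01101, 0-1101, 000010, 010000, 1-0100, 100-00, 101-01, 110001, 1101-0, 11011-
PI chart (minterm → PIs covering it):
  2 | 000010  (sole → essential)
  13 | -01101,0-1101
  16 | 010000  (sole → essential)
  29 | 0-1101  (sole → essential)
  36 | 1-0100,100-00
  45 | -01101,101-01
  49 | 110001  (sole → essential)
  54 | 1101-0,11011-
  55 | 11011-  (sole → essential)
Essential prime implicants: 0-1101, 000010, 010000, 110001, 11011-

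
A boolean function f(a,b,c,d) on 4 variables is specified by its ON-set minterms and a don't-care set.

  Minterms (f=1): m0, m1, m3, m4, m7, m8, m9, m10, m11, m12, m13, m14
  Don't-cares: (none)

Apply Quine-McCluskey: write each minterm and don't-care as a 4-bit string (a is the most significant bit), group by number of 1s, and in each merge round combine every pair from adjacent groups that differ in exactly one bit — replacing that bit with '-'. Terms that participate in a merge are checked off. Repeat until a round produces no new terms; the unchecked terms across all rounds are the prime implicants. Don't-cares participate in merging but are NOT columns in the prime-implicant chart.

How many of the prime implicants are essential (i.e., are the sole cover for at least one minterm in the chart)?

[col 0] 0000*, 0001*, 0011*, 0100*, 0111*, 1000*, 1001*, 1010*, 1011*, 1100*, 1101*, 1110*
[col 1] -000*, -001*, -011*, -100*, 0-00*, 0-11, 00-1*, 000-*, 1-00*, 1-01*, 1-10*, 10-0*, 10-1*, 100-*, 101-*, 11-0*, 110-*
[col 2] --00, -0-1, -00-, 1--0, 1-0-, 10--
Prime implicants: --00, -0-1, -00-, 0-11, 1--0, 1-0-, 10--
PI chart (minterm → PIs covering it):
  0 | --00,-00-
  1 | -0-1,-00-
  3 | -0-1,0-11
  4 | --00  (sole → essential)
  7 | 0-11  (sole → essential)
  8 | --00,-00-,1--0,1-0-,10--
  9 | -0-1,-00-,1-0-,10--
  10 | 1--0,10--
  11 | -0-1,10--
  12 | --00,1--0,1-0-
  13 | 1-0-  (sole → essential)
  14 | 1--0  (sole → essential)
Essential prime implicants: --00, 0-11, 1--0, 1-0-

4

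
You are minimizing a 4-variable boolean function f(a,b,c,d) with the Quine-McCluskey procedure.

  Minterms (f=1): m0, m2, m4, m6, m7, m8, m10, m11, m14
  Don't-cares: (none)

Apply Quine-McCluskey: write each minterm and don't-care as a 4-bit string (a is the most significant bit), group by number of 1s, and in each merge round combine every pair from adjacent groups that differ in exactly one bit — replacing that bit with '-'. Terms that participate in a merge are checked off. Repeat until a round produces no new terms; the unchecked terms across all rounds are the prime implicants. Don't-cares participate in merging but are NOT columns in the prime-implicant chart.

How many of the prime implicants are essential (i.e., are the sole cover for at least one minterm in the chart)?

[col 0] 0000*, 0010*, 0100*, 0110*, 0111*, 1000*, 1010*, 1011*, 1110*
[col 1] -000*, -010*, -110*, 0-00*, 0-10*, 00-0*, 01-0*, 011-, 1-10*, 10-0*, 101-
[col 2] --10, -0-0, 0--0
Prime implicants: --10, -0-0, 0--0, 011-, 101-
PI chart (minterm → PIs covering it):
  0 | -0-0,0--0
  2 | --10,-0-0,0--0
  4 | 0--0  (sole → essential)
  6 | --10,0--0,011-
  7 | 011-  (sole → essential)
  8 | -0-0  (sole → essential)
  10 | --10,-0-0,101-
  11 | 101-  (sole → essential)
  14 | --10  (sole → essential)
Essential prime implicants: --10, -0-0, 0--0, 011-, 101-

5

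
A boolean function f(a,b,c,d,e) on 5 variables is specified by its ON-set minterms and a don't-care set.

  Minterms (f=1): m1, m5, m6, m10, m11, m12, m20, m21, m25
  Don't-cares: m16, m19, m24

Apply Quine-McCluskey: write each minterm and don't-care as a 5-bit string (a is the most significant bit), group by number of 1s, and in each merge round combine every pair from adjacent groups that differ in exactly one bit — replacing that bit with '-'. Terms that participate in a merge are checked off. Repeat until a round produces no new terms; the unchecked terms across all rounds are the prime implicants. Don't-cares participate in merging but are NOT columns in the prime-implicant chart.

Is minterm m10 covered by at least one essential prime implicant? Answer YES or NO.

YES

Round 0: 00001✓ 00101✓ 00110 01010✓ 01011✓ 01100 10000✓ 10011 10100✓ 10101✓ 11000✓ 11001✓
Round 1: -0101 00-01 0101- 1-000 10-00 1010- 1100-
PIs = {-0101, 00-01, 00110, 0101-, 01100, 1-000, 10-00, 10011, 1010-, 1100-}
Coverage chart:
  m1: 00-01 ←essential
  m5: -0101,00-01
  m6: 00110 ←essential
  m10: 0101- ←essential
  m11: 0101- ←essential
  m12: 01100 ←essential
  m20: 10-00,1010-
  m21: -0101,1010-
  m25: 1100- ←essential
Essential: 00-01, 00110, 0101-, 01100, 1100-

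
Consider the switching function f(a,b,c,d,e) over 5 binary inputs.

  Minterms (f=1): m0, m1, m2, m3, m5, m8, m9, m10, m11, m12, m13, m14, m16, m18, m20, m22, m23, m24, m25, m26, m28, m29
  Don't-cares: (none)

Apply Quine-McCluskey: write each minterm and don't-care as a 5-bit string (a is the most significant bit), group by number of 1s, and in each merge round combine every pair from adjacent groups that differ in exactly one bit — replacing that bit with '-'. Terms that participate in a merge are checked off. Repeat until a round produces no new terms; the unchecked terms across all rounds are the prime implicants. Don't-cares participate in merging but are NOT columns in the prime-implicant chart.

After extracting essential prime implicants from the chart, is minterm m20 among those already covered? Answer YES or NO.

NO

Round 0: 00000✓ 00001✓ 00010✓ 00011✓ 00101✓ 01000✓ 01001✓ 01010✓ 01011✓ 01100✓ 01101✓ 01110✓ 10000✓ 10010✓ 10100✓ 10110✓ 10111✓ 11000✓ 11001✓ 11010✓ 11100✓ 11101✓
Round 1: -0000✓ -0010✓ -1000✓ -1001✓ -1010✓ -1100✓ -1101✓ 0-000✓ 0-001✓ 0-010✓ 0-011✓ 0-101✓ 00-01✓ 000-0✓ 000-1✓ 0000-✓ 0001-✓ 01-00✓ 01-01✓ 01-10✓ 010-0✓ 010-1✓ 0100-✓ 0101-✓ 011-0✓ 0110-✓ 1-000✓ 1-010✓ 1-100✓ 10-00✓ 10-10✓ 100-0✓ 101-0✓ 1011- 11-00✓ 11-01✓ 110-0✓ 1100-✓ 1110-✓
Round 2: --000✓ --010✓ -00-0✓ -1-00✓ -1-01✓ -10-0✓ -100-✓ -110-✓ 0--01 0-0-0✓ 0-0-1✓ 0-00-✓ 0-01-✓ 000--✓ 01--0 01-0-✓ 010--✓ 1--00 1-0-0✓ 10--0 11-0-✓
Round 3: --0-0 -1-0- 0-0--
PIs = {--0-0, -1-0-, 0--01, 0-0--, 01--0, 1--00, 10--0, 1011-}
Coverage chart:
  m0: --0-0,0-0--
  m1: 0--01,0-0--
  m2: --0-0,0-0--
  m3: 0-0-- ←essential
  m5: 0--01 ←essential
  m8: --0-0,-1-0-,0-0--,01--0
  m9: -1-0-,0--01,0-0--
  m10: --0-0,0-0--,01--0
  m11: 0-0-- ←essential
  m12: -1-0-,01--0
  m13: -1-0-,0--01
  m14: 01--0 ←essential
  m16: --0-0,1--00,10--0
  m18: --0-0,10--0
  m20: 1--00,10--0
  m22: 10--0,1011-
  m23: 1011- ←essential
  m24: --0-0,-1-0-,1--00
  m25: -1-0- ←essential
  m26: --0-0 ←essential
  m28: -1-0-,1--00
  m29: -1-0- ←essential
Essential: --0-0, -1-0-, 0--01, 0-0--, 01--0, 1011-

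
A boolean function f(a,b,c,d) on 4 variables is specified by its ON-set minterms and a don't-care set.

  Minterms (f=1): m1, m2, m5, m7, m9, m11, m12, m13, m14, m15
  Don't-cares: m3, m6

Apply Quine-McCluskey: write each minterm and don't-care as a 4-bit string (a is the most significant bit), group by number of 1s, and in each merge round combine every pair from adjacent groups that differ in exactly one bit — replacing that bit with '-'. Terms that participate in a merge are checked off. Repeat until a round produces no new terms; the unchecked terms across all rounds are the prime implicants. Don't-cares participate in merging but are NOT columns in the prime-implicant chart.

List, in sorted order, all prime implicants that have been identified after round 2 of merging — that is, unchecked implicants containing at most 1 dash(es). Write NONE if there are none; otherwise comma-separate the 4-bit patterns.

[col 0] 0001*, 0010*, 0011*, 0101*, 0110*, 0111*, 1001*, 1011*, 1100*, 1101*, 1110*, 1111*
[col 1] -001*, -011*, -101*, -110*, -111*, 0-01*, 0-10*, 0-11*, 00-1*, 001-*, 01-1*, 011-*, 1-01*, 1-11*, 10-1*, 11-0*, 11-1*, 110-*, 111-*
[col 2] --01*, --11*, -0-1*, -1-1*, -11-, 0--1*, 0-1-, 1--1*, 11--
[col 3] ---1
Prime implicants: ---1, -11-, 0-1-, 11--

NONE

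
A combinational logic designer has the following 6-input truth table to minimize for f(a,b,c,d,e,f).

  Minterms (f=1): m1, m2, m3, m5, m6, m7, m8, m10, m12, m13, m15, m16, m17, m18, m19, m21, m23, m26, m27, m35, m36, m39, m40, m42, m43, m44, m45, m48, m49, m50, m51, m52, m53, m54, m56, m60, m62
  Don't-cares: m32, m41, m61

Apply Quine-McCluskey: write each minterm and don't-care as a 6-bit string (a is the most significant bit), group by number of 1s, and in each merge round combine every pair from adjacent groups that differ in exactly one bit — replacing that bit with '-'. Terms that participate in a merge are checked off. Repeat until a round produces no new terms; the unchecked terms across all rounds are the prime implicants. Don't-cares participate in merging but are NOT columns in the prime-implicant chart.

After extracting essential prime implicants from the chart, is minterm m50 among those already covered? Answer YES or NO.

[col 0] 000001*, 000010*, 000011*, 000101*, 000110*, 000111*, 001000*, 001010*, 001100*, 001101*, 001111*, 010000*, 010001*, 010010*, 010011*, 010101*, 010111*, 011010*, 011011*, 100000*, 100011*, 100100*, 100111*, 101000*, 101001*, 101010*, 101011*, 101100*, 101101*, 110000*, 110001*, 110010*, 110011*, 110100*, 110101*, 110110*, 111000*, 111100*, 111101*, 111110*
[col 1] -00011*, -00111*, -01000*, -01010*, -01100*, -01101*, -10000*, -10001*, -10010*, -10011*, -10101*, 0-0001*, 0-0010*, 0-0011*, 0-0101*, 0-0111*, 0-1010*, 00-010*, 00-101*, 00-111*, 000-01*, 000-10*, 000-11*, 0000-1*, 00001-*, 0001-1*, 00011-*, 001-00*, 0010-0*, 0011-1*, 00110-*, 01-010*, 01-011*, 010-01*, 010-11*, 0100-0*, 0100-1*, 01000-*, 01001-*, 0101-1*, 01101-*, 1-0000*, 1-0011*, 1-0100*, 1-1000*, 1-1100*, 1-1101*, 10-000*, 10-011, 10-100*, 100-00*, 100-11*, 101-00*, 101-01*, 1010-0*, 1010-1*, 10100-*, 10101-*, 10110-*, 11-000*, 11-100*, 11-101*, 11-110*, 110-00*, 110-01*, 110-10*, 1100-0*, 1100-1*, 11000-*, 11001-*, 1101-0*, 11010-*, 111-00*, 1111-0*, 11110-*
[col 2] --0011, -00-11, -01-00, -010-0, -0110-, -10-01, -100-0*, -100-1*, -1000-*, -1001-*, 0--010, 0-0-01*, 0-0-11*, 0-00-1*, 0-001-, 0-01-1*, 00-1-1, 000--1*, 000-1-, 01-01-, 010--1*, 0100--*, 1--000*, 1--100*, 1-0-00*, 1-1-00*, 1-110-, 10--00*, 101-0-, 1010--, 11--00*, 11-1-0, 11-10-, 110--0, 110-0-, 1100--*
[col 3] -100--, 0-0--1, 1---00
Prime implicants: --0011, -00-11, -01-00, -010-0, -0110-, -10-01, -100--, 0--010, 0-0--1, 0-001-, 00-1-1, 000-1-, 01-01-, 1---00, 1-110-, 10-011, 101-0-, 1010--, 11-1-0, 11-10-, 110--0, 110-0-
PI chart (minterm → PIs covering it):
  1 | 0-0--1  (sole → essential)
  2 | 0--010,0-001-,000-1-
  3 | --0011,-00-11,0-0--1,0-001-,000-1-
  5 | 0-0--1,00-1-1
  6 | 000-1-  (sole → essential)
  7 | -00-11,0-0--1,00-1-1,000-1-
  8 | -01-00,-010-0
  10 | -010-0,0--010
  12 | -01-00,-0110-
  13 | -0110-,00-1-1
  15 | 00-1-1  (sole → essential)
  16 | -100--  (sole → essential)
  17 | -10-01,-100--,0-0--1
  18 | -100--,0--010,0-001-,01-01-
  19 | --0011,-100--,0-0--1,0-001-,01-01-
  21 | -10-01,0-0--1
  23 | 0-0--1  (sole → essential)
  26 | 0--010,01-01-
  27 | 01-01-  (sole → essential)
  35 | --0011,-00-11,10-011
  36 | 1---00  (sole → essential)
  39 | -00-11  (sole → essential)
  40 | -01-00,-010-0,1---00,101-0-,1010--
  42 | -010-0,1010--
  43 | 10-011,1010--
  44 | -01-00,-0110-,1---00,1-110-,101-0-
  45 | -0110-,1-110-,101-0-
  48 | -100--,1---00,110--0,110-0-
  49 | -10-01,-100--,110-0-
  50 | -100--,110--0
  51 | --0011,-100--
  52 | 1---00,11-1-0,11-10-,110--0,110-0-
  53 | -10-01,11-10-,110-0-
  54 | 11-1-0,110--0
  56 | 1---00  (sole → essential)
  60 | 1---00,1-110-,11-1-0,11-10-
  62 | 11-1-0  (sole → essential)
Essential prime implicants: -00-11, -100--, 0-0--1, 00-1-1, 000-1-, 01-01-, 1---00, 11-1-0

YES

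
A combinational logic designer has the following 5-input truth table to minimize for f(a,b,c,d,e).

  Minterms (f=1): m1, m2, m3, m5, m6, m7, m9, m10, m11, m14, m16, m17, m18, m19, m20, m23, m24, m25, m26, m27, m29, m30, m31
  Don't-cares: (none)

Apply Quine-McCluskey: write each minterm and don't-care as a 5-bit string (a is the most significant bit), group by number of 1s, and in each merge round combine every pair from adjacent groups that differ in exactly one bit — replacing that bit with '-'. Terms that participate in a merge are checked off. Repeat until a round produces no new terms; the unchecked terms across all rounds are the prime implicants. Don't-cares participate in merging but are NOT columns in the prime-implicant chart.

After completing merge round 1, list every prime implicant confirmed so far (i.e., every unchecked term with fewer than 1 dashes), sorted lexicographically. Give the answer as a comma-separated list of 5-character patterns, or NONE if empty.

NONE

[col 0] 00001*, 00010*, 00011*, 00101*, 00110*, 00111*, 01001*, 01010*, 01011*, 01110*, 10000*, 10001*, 10010*, 10011*, 10100*, 10111*, 11000*, 11001*, 11010*, 11011*, 11101*, 11110*, 11111*
[col 1] -0001*, -0010*, -0011*, -0111*, -1001*, -1010*, -1011*, -1110*, 0-001*, 0-010*, 0-011*, 0-110*, 00-01*, 00-10*, 00-11*, 000-1*, 0001-*, 001-1*, 0011-*, 01-10*, 010-1*, 0101-*, 1-000*, 1-001*, 1-010*, 1-011*, 1-111*, 10-00, 10-11*, 100-0*, 100-1*, 1000-*, 1001-*, 11-01*, 11-10*, 11-11*, 110-0*, 110-1*, 1100-*, 1101-*, 111-1*, 1111-*
[col 2] --001*, --010*, --011*, -0-11, -00-1*, -001-*, -1-10, -10-1*, -101-*, 0--10, 0-0-1*, 0-01-*, 00--1, 00-1-, 1--11, 1-0-0*, 1-0-1*, 1-00-*, 1-01-*, 100--*, 11--1, 11-1-, 110--*
[col 3] --0-1, --01-, 1-0--
Prime implicants: --0-1, --01-, -0-11, -1-10, 0--10, 00--1, 00-1-, 1--11, 1-0--, 10-00, 11--1, 11-1-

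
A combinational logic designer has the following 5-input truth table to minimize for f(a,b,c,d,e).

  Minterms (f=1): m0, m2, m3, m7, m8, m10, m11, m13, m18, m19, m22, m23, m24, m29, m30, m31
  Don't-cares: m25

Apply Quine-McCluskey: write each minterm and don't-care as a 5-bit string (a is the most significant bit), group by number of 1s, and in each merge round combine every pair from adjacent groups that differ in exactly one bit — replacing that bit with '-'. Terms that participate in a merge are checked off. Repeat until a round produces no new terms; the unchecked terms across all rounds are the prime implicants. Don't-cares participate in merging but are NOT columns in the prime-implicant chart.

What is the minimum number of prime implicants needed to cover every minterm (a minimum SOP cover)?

7

[col 0] 00000*, 00010*, 00011*, 00111*, 01000*, 01010*, 01011*, 01101*, 10010*, 10011*, 10110*, 10111*, 11000*, 11001*, 11101*, 11110*, 11111*
[col 1] -0010*, -0011*, -0111*, -1000, -1101, 0-000*, 0-010*, 0-011*, 00-11*, 000-0*, 0001-*, 010-0*, 0101-*, 1-110*, 1-111*, 10-10*, 10-11*, 1001-*, 1011-*, 11-01, 1100-, 111-1, 1111-*
[col 2] -0-11, -001-, 0-0-0, 0-01-, 1-11-, 10-1-
Prime implicants: -0-11, -001-, -1000, -1101, 0-0-0, 0-01-, 1-11-, 10-1-, 11-01, 1100-, 111-1
PI chart (minterm → PIs covering it):
  0 | 0-0-0  (sole → essential)
  2 | -001-,0-0-0,0-01-
  3 | -0-11,-001-,0-01-
  7 | -0-11  (sole → essential)
  8 | -1000,0-0-0
  10 | 0-0-0,0-01-
  11 | 0-01-  (sole → essential)
  13 | -1101  (sole → essential)
  18 | -001-,10-1-
  19 | -0-11,-001-,10-1-
  22 | 1-11-,10-1-
  23 | -0-11,1-11-,10-1-
  24 | -1000,1100-
  29 | -1101,11-01,111-1
  30 | 1-11-  (sole → essential)
  31 | 1-11-,111-1
Essential prime implicants: -0-11, -1101, 0-0-0, 0-01-, 1-11-
Petrick residual → -001-, -1000
Minimum SOP uses 7 PIs: b'de + b'c'd + bc'd'e' + bcd'e + a'c'e' + a'c'd + acd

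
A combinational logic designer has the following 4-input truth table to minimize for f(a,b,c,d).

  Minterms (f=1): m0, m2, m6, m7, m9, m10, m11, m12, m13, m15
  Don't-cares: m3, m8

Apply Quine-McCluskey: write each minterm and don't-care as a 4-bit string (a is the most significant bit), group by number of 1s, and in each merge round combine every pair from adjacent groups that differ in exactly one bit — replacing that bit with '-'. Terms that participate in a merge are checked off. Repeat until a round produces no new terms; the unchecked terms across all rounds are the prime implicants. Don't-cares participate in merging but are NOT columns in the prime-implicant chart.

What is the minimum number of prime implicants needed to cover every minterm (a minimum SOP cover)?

4

Round 0: 0000✓ 0010✓ 0011✓ 0110✓ 0111✓ 1000✓ 1001✓ 1010✓ 1011✓ 1100✓ 1101✓ 1111✓
Round 1: -000✓ -010✓ -011✓ -111✓ 0-10✓ 0-11✓ 00-0✓ 001-✓ 011-✓ 1-00✓ 1-01✓ 1-11✓ 10-0✓ 10-1✓ 100-✓ 101-✓ 11-1✓ 110-✓
Round 2: --11 -0-0 -01- 0-1- 1--1 1-0- 10--
PIs = {--11, -0-0, -01-, 0-1-, 1--1, 1-0-, 10--}
Coverage chart:
  m0: -0-0 ←essential
  m2: -0-0,-01-,0-1-
  m6: 0-1- ←essential
  m7: --11,0-1-
  m9: 1--1,1-0-,10--
  m10: -0-0,-01-,10--
  m11: --11,-01-,1--1,10--
  m12: 1-0- ←essential
  m13: 1--1,1-0-
  m15: --11,1--1
Essential: -0-0, 0-1-, 1-0-
Petrick residual → --11
Min cover (4 terms): cd + b'd' + a'c + ac'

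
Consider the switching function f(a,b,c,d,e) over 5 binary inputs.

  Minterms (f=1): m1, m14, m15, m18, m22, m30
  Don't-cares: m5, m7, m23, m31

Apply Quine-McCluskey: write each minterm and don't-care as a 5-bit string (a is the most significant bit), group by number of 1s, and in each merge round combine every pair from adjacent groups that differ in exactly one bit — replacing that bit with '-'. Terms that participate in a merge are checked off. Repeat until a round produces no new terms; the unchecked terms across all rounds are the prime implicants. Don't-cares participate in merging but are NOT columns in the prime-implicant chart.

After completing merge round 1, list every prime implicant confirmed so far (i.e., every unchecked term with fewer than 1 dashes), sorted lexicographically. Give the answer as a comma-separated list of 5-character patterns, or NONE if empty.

Round 0: 00001✓ 00101✓ 00111✓ 01110✓ 01111✓ 10010✓ 10110✓ 10111✓ 11110✓ 11111✓
Round 1: -0111✓ -1110✓ -1111✓ 0-111✓ 00-01 001-1 0111-✓ 1-110✓ 1-111✓ 10-10 1011-✓ 1111-✓
Round 2: --111 -111- 1-11-
PIs = {--111, -111-, 00-01, 001-1, 1-11-, 10-10}

NONE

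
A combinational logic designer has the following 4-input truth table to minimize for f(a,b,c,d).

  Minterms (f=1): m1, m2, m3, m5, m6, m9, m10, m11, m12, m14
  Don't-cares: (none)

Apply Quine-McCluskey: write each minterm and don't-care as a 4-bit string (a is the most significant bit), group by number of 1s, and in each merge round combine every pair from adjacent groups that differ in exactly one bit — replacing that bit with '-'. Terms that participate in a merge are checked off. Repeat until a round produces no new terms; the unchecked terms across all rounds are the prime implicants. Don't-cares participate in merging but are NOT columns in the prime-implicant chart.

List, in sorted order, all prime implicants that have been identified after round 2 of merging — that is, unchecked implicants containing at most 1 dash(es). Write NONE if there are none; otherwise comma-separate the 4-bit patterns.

size-2^0 implicants → 0001(✓)  0010(✓)  0011(✓)  0101(✓)  0110(✓)  1001(✓)  1010(✓)  1011(✓)  1100(✓)  1110(✓)
size-2^1 implicants → -001(✓)  -010(✓)  -011(✓)  -110(✓)  0-01  0-10(✓)  00-1(✓)  001-(✓)  1-10(✓)  10-1(✓)  101-(✓)  11-0
size-2^2 implicants → --10  -0-1  -01-
Unchecked terms (primes): --10, -0-1, -01-, 0-01, 11-0

0-01, 11-0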